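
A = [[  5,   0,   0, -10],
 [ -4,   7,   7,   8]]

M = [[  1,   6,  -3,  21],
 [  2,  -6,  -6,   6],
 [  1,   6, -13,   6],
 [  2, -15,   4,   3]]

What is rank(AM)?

First compute AM:
[[-15, 180, -55,  75],
 [ 33, -144, -89,  24]]
Now row reduce the product.
R2 ← R2 + (11/5)·R1: [0, 252, -210, 189]
2 nonzero rows, so rank(AM) = 2.

2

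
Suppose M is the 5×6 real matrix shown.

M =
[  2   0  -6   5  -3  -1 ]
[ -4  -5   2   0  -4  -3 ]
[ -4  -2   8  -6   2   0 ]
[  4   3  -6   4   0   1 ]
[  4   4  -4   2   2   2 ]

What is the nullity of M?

Row reduce to echelon form.
R2 ← R2 + (2)·R1: [0, -5, -10, 10, -10, -5]
R3 ← R3 + (2)·R1: [0, -2, -4, 4, -4, -2]
R4 ← R4 − (2)·R1: [0, 3, 6, -6, 6, 3]
R5 ← R5 − (2)·R1: [0, 4, 8, -8, 8, 4]
R3 ← R3 − (2/5)·R2: [0, 0, 0, 0, 0, 0]
R4 ← R4 + (3/5)·R2: [0, 0, 0, 0, 0, 0]
R5 ← R5 + (4/5)·R2: [0, 0, 0, 0, 0, 0]
2 nonzero rows, so rank(M) = 2.
M has 6 columns; by rank–nullity, nullity = 6 − 2 = 4.

4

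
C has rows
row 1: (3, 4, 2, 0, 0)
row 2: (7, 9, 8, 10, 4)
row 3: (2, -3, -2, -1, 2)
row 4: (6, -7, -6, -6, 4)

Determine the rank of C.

3

Row reduce to echelon form.
R2 ← R2 − (7/3)·R1: [0, -1/3, 10/3, 10, 4]
R3 ← R3 − (2/3)·R1: [0, -17/3, -10/3, -1, 2]
R4 ← R4 − (2)·R1: [0, -15, -10, -6, 4]
R3 ← R3 − (17)·R2: [0, 0, -60, -171, -66]
R4 ← R4 − (45)·R2: [0, 0, -160, -456, -176]
R4 ← R4 − (8/3)·R3: [0, 0, 0, 0, 0]
Echelon form has 3 nonzero rows, so rank(C) = 3.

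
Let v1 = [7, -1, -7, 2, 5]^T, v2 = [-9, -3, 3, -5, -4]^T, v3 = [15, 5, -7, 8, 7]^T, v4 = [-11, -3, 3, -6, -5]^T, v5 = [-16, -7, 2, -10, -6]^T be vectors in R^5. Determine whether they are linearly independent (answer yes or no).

no

Form the matrix with these vectors as rows and row reduce.
R2 ← R2 + (9/7)·R1: [0, -30/7, -6, -17/7, 17/7]
R3 ← R3 − (15/7)·R1: [0, 50/7, 8, 26/7, -26/7]
R4 ← R4 + (11/7)·R1: [0, -32/7, -8, -20/7, 20/7]
R5 ← R5 + (16/7)·R1: [0, -65/7, -14, -38/7, 38/7]
R3 ← R3 + (5/3)·R2: [0, 0, -2, -1/3, 1/3]
R4 ← R4 − (16/15)·R2: [0, 0, -8/5, -4/15, 4/15]
R5 ← R5 − (13/6)·R2: [0, 0, -1, -1/6, 1/6]
R4 ← R4 − (4/5)·R3: [0, 0, 0, 0, 0]
R5 ← R5 − (1/2)·R3: [0, 0, 0, 0, 0]
3 nonzero rows, so the 5 vectors span a space of dimension 3.
Since 3 < 5, the vectors are linearly dependent.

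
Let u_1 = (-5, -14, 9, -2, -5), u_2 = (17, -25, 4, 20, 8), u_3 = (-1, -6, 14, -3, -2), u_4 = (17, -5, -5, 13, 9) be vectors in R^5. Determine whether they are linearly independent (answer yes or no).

yes

Form the matrix with these vectors as rows and row reduce.
R2 ← R2 + (17/5)·R1: [0, -363/5, 173/5, 66/5, -9]
R3 ← R3 − (1/5)·R1: [0, -16/5, 61/5, -13/5, -1]
R4 ← R4 + (17/5)·R1: [0, -263/5, 128/5, 31/5, -8]
R3 ← R3 − (16/363)·R2: [0, 0, 3875/363, -35/11, -73/121]
R4 ← R4 − (263/363)·R2: [0, 0, 193/363, -37/11, -179/121]
R4 ← R4 − (193/3875)·R3: [0, 0, 0, -2484/775, -5616/3875]
4 nonzero rows, so the 4 vectors span a space of dimension 4.
Since 4 = 4, the vectors are linearly independent.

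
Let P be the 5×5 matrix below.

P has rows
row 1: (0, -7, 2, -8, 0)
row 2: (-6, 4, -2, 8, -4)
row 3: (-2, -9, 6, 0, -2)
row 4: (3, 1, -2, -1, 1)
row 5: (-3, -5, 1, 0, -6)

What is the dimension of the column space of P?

5

Row reduce to echelon form.
Swap R1 ↔ R2
R3 ← R3 − (1/3)·R1: [0, -31/3, 20/3, -8/3, -2/3]
R4 ← R4 + (1/2)·R1: [0, 3, -3, 3, -1]
R5 ← R5 − (1/2)·R1: [0, -7, 2, -4, -4]
R3 ← R3 − (31/21)·R2: [0, 0, 26/7, 64/7, -2/3]
R4 ← R4 + (3/7)·R2: [0, 0, -15/7, -3/7, -1]
R5 ← R5 − R2: [0, 0, 0, 4, -4]
R4 ← R4 + (15/26)·R3: [0, 0, 0, 63/13, -18/13]
R5 ← R5 − (52/63)·R4: [0, 0, 0, 0, -20/7]
Echelon form has 5 nonzero rows, so rank(P) = 5.
The column space has dimension equal to the rank: 5.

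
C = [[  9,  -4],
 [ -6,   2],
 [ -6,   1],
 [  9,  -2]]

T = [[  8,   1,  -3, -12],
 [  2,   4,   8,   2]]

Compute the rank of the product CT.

First compute CT:
[[ 64,  -7, -59, -116],
 [-44,   2,  34,  76],
 [-46,  -2,  26,  74],
 [ 68,   1, -43, -112]]
Now row reduce the product.
R2 ← R2 + (11/16)·R1: [0, -45/16, -105/16, -15/4]
R3 ← R3 + (23/32)·R1: [0, -225/32, -525/32, -75/8]
R4 ← R4 − (17/16)·R1: [0, 135/16, 315/16, 45/4]
R3 ← R3 − (5/2)·R2: [0, 0, 0, 0]
R4 ← R4 + (3)·R2: [0, 0, 0, 0]
2 nonzero rows, so rank(CT) = 2.

2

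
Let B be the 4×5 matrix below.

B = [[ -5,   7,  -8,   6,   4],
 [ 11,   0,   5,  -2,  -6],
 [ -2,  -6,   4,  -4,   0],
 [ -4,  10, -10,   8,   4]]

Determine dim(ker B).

3

Row reduce to echelon form.
R2 ← R2 + (11/5)·R1: [0, 77/5, -63/5, 56/5, 14/5]
R3 ← R3 − (2/5)·R1: [0, -44/5, 36/5, -32/5, -8/5]
R4 ← R4 − (4/5)·R1: [0, 22/5, -18/5, 16/5, 4/5]
R3 ← R3 + (4/7)·R2: [0, 0, 0, 0, 0]
R4 ← R4 − (2/7)·R2: [0, 0, 0, 0, 0]
2 nonzero rows, so rank(B) = 2.
B has 5 columns; by rank–nullity, nullity = 5 − 2 = 3.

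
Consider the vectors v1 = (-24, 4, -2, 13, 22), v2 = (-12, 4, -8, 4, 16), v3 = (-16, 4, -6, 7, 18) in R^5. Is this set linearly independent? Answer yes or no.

no

Form the matrix with these vectors as rows and row reduce.
R2 ← R2 − (1/2)·R1: [0, 2, -7, -5/2, 5]
R3 ← R3 − (2/3)·R1: [0, 4/3, -14/3, -5/3, 10/3]
R3 ← R3 − (2/3)·R2: [0, 0, 0, 0, 0]
2 nonzero rows, so the 3 vectors span a space of dimension 2.
Since 2 < 3, the vectors are linearly dependent.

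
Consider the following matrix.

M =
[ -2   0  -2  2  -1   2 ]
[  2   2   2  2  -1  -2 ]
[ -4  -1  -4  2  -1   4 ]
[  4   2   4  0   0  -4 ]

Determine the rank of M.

2

Row reduce to echelon form.
R2 ← R2 + R1: [0, 2, 0, 4, -2, 0]
R3 ← R3 − (2)·R1: [0, -1, 0, -2, 1, 0]
R4 ← R4 + (2)·R1: [0, 2, 0, 4, -2, 0]
R3 ← R3 + (1/2)·R2: [0, 0, 0, 0, 0, 0]
R4 ← R4 − R2: [0, 0, 0, 0, 0, 0]
Echelon form has 2 nonzero rows, so rank(M) = 2.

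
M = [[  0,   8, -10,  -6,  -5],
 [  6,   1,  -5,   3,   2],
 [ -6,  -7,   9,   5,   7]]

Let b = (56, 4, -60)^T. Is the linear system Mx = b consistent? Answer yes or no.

yes

Row reduce the augmented matrix [M | b].
Swap R1 ↔ R2
R3 ← R3 + R1: [0, -6, 4, 8, 9, -56]
R3 ← R3 + (3/4)·R2: [0, 0, -7/2, 7/2, 21/4, -14]
The echelon form has 3 nonzero rows, and every pivot lies in the first 5 columns, so rank(M) = rank([M|b]) = 3.
The system is consistent.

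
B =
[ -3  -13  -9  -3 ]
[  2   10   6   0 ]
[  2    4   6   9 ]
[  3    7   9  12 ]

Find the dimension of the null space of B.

Row reduce to echelon form.
R2 ← R2 + (2/3)·R1: [0, 4/3, 0, -2]
R3 ← R3 + (2/3)·R1: [0, -14/3, 0, 7]
R4 ← R4 + R1: [0, -6, 0, 9]
R3 ← R3 + (7/2)·R2: [0, 0, 0, 0]
R4 ← R4 + (9/2)·R2: [0, 0, 0, 0]
2 nonzero rows, so rank(B) = 2.
B has 4 columns; by rank–nullity, nullity = 4 − 2 = 2.

2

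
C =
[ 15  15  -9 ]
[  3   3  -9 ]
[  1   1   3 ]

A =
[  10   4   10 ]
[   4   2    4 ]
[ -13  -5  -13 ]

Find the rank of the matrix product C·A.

2

First compute CA:
[[327, 135, 327],
 [159,  63, 159],
 [-25,  -9, -25]]
Now row reduce the product.
R2 ← R2 − (53/109)·R1: [0, -288/109, 0]
R3 ← R3 + (25/327)·R1: [0, 144/109, 0]
R3 ← R3 + (1/2)·R2: [0, 0, 0]
2 nonzero rows, so rank(CA) = 2.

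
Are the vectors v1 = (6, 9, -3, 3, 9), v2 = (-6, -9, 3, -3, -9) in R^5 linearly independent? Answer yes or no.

Form the matrix with these vectors as rows and row reduce.
R2 ← R2 + R1: [0, 0, 0, 0, 0]
1 nonzero row, so the 2 vectors span a space of dimension 1.
Since 1 < 2, the vectors are linearly dependent.

no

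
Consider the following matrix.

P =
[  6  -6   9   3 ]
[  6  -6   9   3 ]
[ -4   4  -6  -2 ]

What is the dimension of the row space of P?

1

Row reduce to echelon form.
R2 ← R2 − R1: [0, 0, 0, 0]
R3 ← R3 + (2/3)·R1: [0, 0, 0, 0]
Echelon form has 1 nonzero row, so rank(P) = 1.
The row space has dimension equal to the rank: 1.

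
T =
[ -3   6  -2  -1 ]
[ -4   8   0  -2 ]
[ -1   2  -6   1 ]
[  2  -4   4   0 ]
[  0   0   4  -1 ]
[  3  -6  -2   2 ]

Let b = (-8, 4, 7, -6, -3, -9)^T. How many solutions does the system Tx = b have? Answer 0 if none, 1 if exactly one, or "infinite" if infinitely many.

0

Row reduce the augmented matrix [T | b].
R2 ← R2 − (4/3)·R1: [0, 0, 8/3, -2/3, 44/3]
R3 ← R3 − (1/3)·R1: [0, 0, -16/3, 4/3, 29/3]
R4 ← R4 + (2/3)·R1: [0, 0, 8/3, -2/3, -34/3]
R6 ← R6 + R1: [0, 0, -4, 1, -17]
R3 ← R3 + (2)·R2: [0, 0, 0, 0, 39]
R4 ← R4 − R2: [0, 0, 0, 0, -26]
R5 ← R5 − (3/2)·R2: [0, 0, 0, 0, -25]
R6 ← R6 + (3/2)·R2: [0, 0, 0, 0, 5]
R4 ← R4 + (2/3)·R3: [0, 0, 0, 0, 0]
R5 ← R5 + (25/39)·R3: [0, 0, 0, 0, 0]
R6 ← R6 − (5/39)·R3: [0, 0, 0, 0, 0]
The echelon form has 3 nonzero rows; the last pivot sits in the augmented column, so rank(T) = 2 but rank([T|b]) = 3.
Since the ranks differ, the system is inconsistent.
It has no solutions.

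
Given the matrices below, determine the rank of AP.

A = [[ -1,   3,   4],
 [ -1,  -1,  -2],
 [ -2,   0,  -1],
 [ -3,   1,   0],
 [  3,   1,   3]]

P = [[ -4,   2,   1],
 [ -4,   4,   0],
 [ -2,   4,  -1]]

2

First compute AP:
[[-16,  26,  -5],
 [ 12, -14,   1],
 [ 10,  -8,  -1],
 [  8,  -2,  -3],
 [-22,  22,   0]]
Now row reduce the product.
R2 ← R2 + (3/4)·R1: [0, 11/2, -11/4]
R3 ← R3 + (5/8)·R1: [0, 33/4, -33/8]
R4 ← R4 + (1/2)·R1: [0, 11, -11/2]
R5 ← R5 − (11/8)·R1: [0, -55/4, 55/8]
R3 ← R3 − (3/2)·R2: [0, 0, 0]
R4 ← R4 − (2)·R2: [0, 0, 0]
R5 ← R5 + (5/2)·R2: [0, 0, 0]
2 nonzero rows, so rank(AP) = 2.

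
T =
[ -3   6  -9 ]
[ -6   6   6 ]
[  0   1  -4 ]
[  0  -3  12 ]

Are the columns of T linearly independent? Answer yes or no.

no

Row reduce T to echelon form.
R2 ← R2 − (2)·R1: [0, -6, 24]
R3 ← R3 + (1/6)·R2: [0, 0, 0]
R4 ← R4 − (1/2)·R2: [0, 0, 0]
2 pivots among 3 columns.
Only 2 < 3 pivot columns, so the columns are linearly dependent.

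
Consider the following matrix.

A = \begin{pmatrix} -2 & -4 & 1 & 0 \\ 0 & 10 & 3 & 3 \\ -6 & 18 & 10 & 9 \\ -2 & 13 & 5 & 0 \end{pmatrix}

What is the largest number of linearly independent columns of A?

4

Row reduce to echelon form.
R3 ← R3 − (3)·R1: [0, 30, 7, 9]
R4 ← R4 − R1: [0, 17, 4, 0]
R3 ← R3 − (3)·R2: [0, 0, -2, 0]
R4 ← R4 − (17/10)·R2: [0, 0, -11/10, -51/10]
R4 ← R4 − (11/20)·R3: [0, 0, 0, -51/10]
Echelon form has 4 nonzero rows, so rank(A) = 4.
The rank gives the maximum number of linearly independent columns: 4.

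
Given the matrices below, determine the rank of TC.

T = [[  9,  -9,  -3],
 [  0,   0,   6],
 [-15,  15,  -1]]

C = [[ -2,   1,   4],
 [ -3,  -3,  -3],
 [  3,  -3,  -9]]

2

First compute TC:
[[  0,  45,  90],
 [ 18, -18, -54],
 [-18, -57, -96]]
Now row reduce the product.
Swap R1 ↔ R2
R3 ← R3 + R1: [0, -75, -150]
R3 ← R3 + (5/3)·R2: [0, 0, 0]
2 nonzero rows, so rank(TC) = 2.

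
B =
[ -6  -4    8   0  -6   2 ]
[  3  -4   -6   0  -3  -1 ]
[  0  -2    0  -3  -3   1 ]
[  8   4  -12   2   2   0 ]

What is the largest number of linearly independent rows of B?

4

Row reduce to echelon form.
R2 ← R2 + (1/2)·R1: [0, -6, -2, 0, -6, 0]
R4 ← R4 + (4/3)·R1: [0, -4/3, -4/3, 2, -6, 8/3]
R3 ← R3 − (1/3)·R2: [0, 0, 2/3, -3, -1, 1]
R4 ← R4 − (2/9)·R2: [0, 0, -8/9, 2, -14/3, 8/3]
R4 ← R4 + (4/3)·R3: [0, 0, 0, -2, -6, 4]
Echelon form has 4 nonzero rows, so rank(B) = 4.
The rank gives the maximum number of linearly independent rows: 4.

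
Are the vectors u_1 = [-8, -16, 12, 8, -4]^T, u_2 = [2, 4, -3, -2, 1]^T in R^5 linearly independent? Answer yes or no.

no

Form the matrix with these vectors as rows and row reduce.
R2 ← R2 + (1/4)·R1: [0, 0, 0, 0, 0]
1 nonzero row, so the 2 vectors span a space of dimension 1.
Since 1 < 2, the vectors are linearly dependent.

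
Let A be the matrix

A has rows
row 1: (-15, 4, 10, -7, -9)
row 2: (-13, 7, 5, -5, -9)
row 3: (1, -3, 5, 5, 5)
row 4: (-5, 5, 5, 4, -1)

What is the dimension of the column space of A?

Row reduce to echelon form.
R2 ← R2 − (13/15)·R1: [0, 53/15, -11/3, 16/15, -6/5]
R3 ← R3 + (1/15)·R1: [0, -41/15, 17/3, 68/15, 22/5]
R4 ← R4 − (1/3)·R1: [0, 11/3, 5/3, 19/3, 2]
R3 ← R3 + (41/53)·R2: [0, 0, 150/53, 284/53, 184/53]
R4 ← R4 − (55/53)·R2: [0, 0, 290/53, 277/53, 172/53]
R4 ← R4 − (29/15)·R3: [0, 0, 0, -77/15, -52/15]
Echelon form has 4 nonzero rows, so rank(A) = 4.
The column space has dimension equal to the rank: 4.

4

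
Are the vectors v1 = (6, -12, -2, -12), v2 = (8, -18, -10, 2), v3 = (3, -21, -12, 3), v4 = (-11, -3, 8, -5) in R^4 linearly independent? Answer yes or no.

yes

Form the matrix with these vectors as rows and row reduce.
R2 ← R2 − (4/3)·R1: [0, -2, -22/3, 18]
R3 ← R3 − (1/2)·R1: [0, -15, -11, 9]
R4 ← R4 + (11/6)·R1: [0, -25, 13/3, -27]
R3 ← R3 − (15/2)·R2: [0, 0, 44, -126]
R4 ← R4 − (25/2)·R2: [0, 0, 96, -252]
R4 ← R4 − (24/11)·R3: [0, 0, 0, 252/11]
4 nonzero rows, so the 4 vectors span a space of dimension 4.
Since 4 = 4, the vectors are linearly independent.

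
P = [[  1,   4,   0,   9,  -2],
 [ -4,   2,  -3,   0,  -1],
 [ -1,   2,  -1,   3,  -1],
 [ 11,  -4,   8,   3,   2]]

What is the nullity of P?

3

Row reduce to echelon form.
R2 ← R2 + (4)·R1: [0, 18, -3, 36, -9]
R3 ← R3 + R1: [0, 6, -1, 12, -3]
R4 ← R4 − (11)·R1: [0, -48, 8, -96, 24]
R3 ← R3 − (1/3)·R2: [0, 0, 0, 0, 0]
R4 ← R4 + (8/3)·R2: [0, 0, 0, 0, 0]
2 nonzero rows, so rank(P) = 2.
P has 5 columns; by rank–nullity, nullity = 5 − 2 = 3.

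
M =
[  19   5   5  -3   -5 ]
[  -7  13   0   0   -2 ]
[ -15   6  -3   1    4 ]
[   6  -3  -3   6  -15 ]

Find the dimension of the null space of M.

Row reduce to echelon form.
R2 ← R2 + (7/19)·R1: [0, 282/19, 35/19, -21/19, -73/19]
R3 ← R3 + (15/19)·R1: [0, 189/19, 18/19, -26/19, 1/19]
R4 ← R4 − (6/19)·R1: [0, -87/19, -87/19, 132/19, -255/19]
R3 ← R3 − (63/94)·R2: [0, 0, -27/94, -59/94, 247/94]
R4 ← R4 + (29/94)·R2: [0, 0, -377/94, 621/94, -1373/94]
R4 ← R4 − (377/27)·R3: [0, 0, 0, 415/27, -1385/27]
4 nonzero rows, so rank(M) = 4.
M has 5 columns; by rank–nullity, nullity = 5 − 4 = 1.

1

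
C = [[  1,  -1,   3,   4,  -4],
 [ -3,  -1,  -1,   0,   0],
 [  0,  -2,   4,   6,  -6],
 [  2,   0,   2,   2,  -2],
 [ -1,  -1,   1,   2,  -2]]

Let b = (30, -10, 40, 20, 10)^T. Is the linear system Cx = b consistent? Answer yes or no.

yes

Row reduce the augmented matrix [C | b].
R2 ← R2 + (3)·R1: [0, -4, 8, 12, -12, 80]
R4 ← R4 − (2)·R1: [0, 2, -4, -6, 6, -40]
R5 ← R5 + R1: [0, -2, 4, 6, -6, 40]
R3 ← R3 − (1/2)·R2: [0, 0, 0, 0, 0, 0]
R4 ← R4 + (1/2)·R2: [0, 0, 0, 0, 0, 0]
R5 ← R5 − (1/2)·R2: [0, 0, 0, 0, 0, 0]
The echelon form has 2 nonzero rows, and every pivot lies in the first 5 columns, so rank(C) = rank([C|b]) = 2.
The system is consistent.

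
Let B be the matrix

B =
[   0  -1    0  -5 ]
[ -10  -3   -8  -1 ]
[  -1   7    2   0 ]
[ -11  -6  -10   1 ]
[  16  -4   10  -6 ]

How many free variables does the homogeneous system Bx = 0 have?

1

Row reduce to echelon form.
Swap R1 ↔ R2
R3 ← R3 − (1/10)·R1: [0, 73/10, 14/5, 1/10]
R4 ← R4 − (11/10)·R1: [0, -27/10, -6/5, 21/10]
R5 ← R5 + (8/5)·R1: [0, -44/5, -14/5, -38/5]
R3 ← R3 + (73/10)·R2: [0, 0, 14/5, -182/5]
R4 ← R4 − (27/10)·R2: [0, 0, -6/5, 78/5]
R5 ← R5 − (44/5)·R2: [0, 0, -14/5, 182/5]
R4 ← R4 + (3/7)·R3: [0, 0, 0, 0]
R5 ← R5 + R3: [0, 0, 0, 0]
3 nonzero rows, so rank(B) = 3.
B has 4 columns; by rank–nullity, nullity = 4 − 3 = 1.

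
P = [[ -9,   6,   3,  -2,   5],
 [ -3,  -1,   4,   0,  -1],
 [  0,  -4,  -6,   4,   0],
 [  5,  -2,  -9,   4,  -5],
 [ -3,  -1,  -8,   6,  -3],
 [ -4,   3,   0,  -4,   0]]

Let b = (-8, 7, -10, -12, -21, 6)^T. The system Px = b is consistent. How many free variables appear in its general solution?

0

Row reduce the augmented matrix [P | b].
R2 ← R2 − (1/3)·R1: [0, -3, 3, 2/3, -8/3, 29/3]
R4 ← R4 + (5/9)·R1: [0, 4/3, -22/3, 26/9, -20/9, -148/9]
R5 ← R5 − (1/3)·R1: [0, -3, -9, 20/3, -14/3, -55/3]
R6 ← R6 − (4/9)·R1: [0, 1/3, -4/3, -28/9, -20/9, 86/9]
R3 ← R3 − (4/3)·R2: [0, 0, -10, 28/9, 32/9, -206/9]
R4 ← R4 + (4/9)·R2: [0, 0, -6, 86/27, -92/27, -328/27]
R5 ← R5 − R2: [0, 0, -12, 6, -2, -28]
R6 ← R6 + (1/9)·R2: [0, 0, -1, -82/27, -68/27, 287/27]
R4 ← R4 − (3/5)·R3: [0, 0, 0, 178/135, -748/135, 214/135]
R5 ← R5 − (6/5)·R3: [0, 0, 0, 34/15, -94/15, -8/15]
R6 ← R6 − (1/10)·R3: [0, 0, 0, -452/135, -388/135, 1744/135]
R5 ← R5 − (153/89)·R4: [0, 0, 0, 0, 290/89, -290/89]
R6 ← R6 + (226/89)·R4: [0, 0, 0, 0, -1508/89, 1508/89]
R6 ← R6 + (26/5)·R5: [0, 0, 0, 0, 0, 0]
The echelon form has 5 nonzero rows, and every pivot lies in the first 5 columns, so rank(P) = rank([P|b]) = 5.
The system is consistent.
Free variables = (unknowns) − (rank) = 5 − 5 = 0.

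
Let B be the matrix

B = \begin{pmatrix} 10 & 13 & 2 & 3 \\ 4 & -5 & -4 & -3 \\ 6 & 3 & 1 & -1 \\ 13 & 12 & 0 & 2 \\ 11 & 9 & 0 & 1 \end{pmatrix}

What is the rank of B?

3

Row reduce to echelon form.
R2 ← R2 − (2/5)·R1: [0, -51/5, -24/5, -21/5]
R3 ← R3 − (3/5)·R1: [0, -24/5, -1/5, -14/5]
R4 ← R4 − (13/10)·R1: [0, -49/10, -13/5, -19/10]
R5 ← R5 − (11/10)·R1: [0, -53/10, -11/5, -23/10]
R3 ← R3 − (8/17)·R2: [0, 0, 35/17, -14/17]
R4 ← R4 − (49/102)·R2: [0, 0, -5/17, 2/17]
R5 ← R5 − (53/102)·R2: [0, 0, 5/17, -2/17]
R4 ← R4 + (1/7)·R3: [0, 0, 0, 0]
R5 ← R5 − (1/7)·R3: [0, 0, 0, 0]
Echelon form has 3 nonzero rows, so rank(B) = 3.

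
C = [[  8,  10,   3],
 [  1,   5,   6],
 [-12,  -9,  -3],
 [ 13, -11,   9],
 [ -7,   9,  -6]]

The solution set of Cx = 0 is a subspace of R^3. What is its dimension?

Row reduce to echelon form.
R2 ← R2 − (1/8)·R1: [0, 15/4, 45/8]
R3 ← R3 + (3/2)·R1: [0, 6, 3/2]
R4 ← R4 − (13/8)·R1: [0, -109/4, 33/8]
R5 ← R5 + (7/8)·R1: [0, 71/4, -27/8]
R3 ← R3 − (8/5)·R2: [0, 0, -15/2]
R4 ← R4 + (109/15)·R2: [0, 0, 45]
R5 ← R5 − (71/15)·R2: [0, 0, -30]
R4 ← R4 + (6)·R3: [0, 0, 0]
R5 ← R5 − (4)·R3: [0, 0, 0]
3 nonzero rows, so rank(C) = 3.
C has 3 columns; by rank–nullity, nullity = 3 − 3 = 0.

0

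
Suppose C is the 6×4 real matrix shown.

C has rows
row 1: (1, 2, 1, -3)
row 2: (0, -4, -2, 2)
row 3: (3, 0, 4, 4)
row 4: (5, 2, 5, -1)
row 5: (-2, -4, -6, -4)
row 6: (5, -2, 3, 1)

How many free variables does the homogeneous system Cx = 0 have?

1

Row reduce to echelon form.
R3 ← R3 − (3)·R1: [0, -6, 1, 13]
R4 ← R4 − (5)·R1: [0, -8, 0, 14]
R5 ← R5 + (2)·R1: [0, 0, -4, -10]
R6 ← R6 − (5)·R1: [0, -12, -2, 16]
R3 ← R3 − (3/2)·R2: [0, 0, 4, 10]
R4 ← R4 − (2)·R2: [0, 0, 4, 10]
R6 ← R6 − (3)·R2: [0, 0, 4, 10]
R4 ← R4 − R3: [0, 0, 0, 0]
R5 ← R5 + R3: [0, 0, 0, 0]
R6 ← R6 − R3: [0, 0, 0, 0]
3 nonzero rows, so rank(C) = 3.
C has 4 columns; by rank–nullity, nullity = 4 − 3 = 1.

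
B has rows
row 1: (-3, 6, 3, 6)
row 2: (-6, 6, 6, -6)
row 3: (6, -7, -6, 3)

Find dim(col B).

2

Row reduce to echelon form.
R2 ← R2 − (2)·R1: [0, -6, 0, -18]
R3 ← R3 + (2)·R1: [0, 5, 0, 15]
R3 ← R3 + (5/6)·R2: [0, 0, 0, 0]
Echelon form has 2 nonzero rows, so rank(B) = 2.
The column space has dimension equal to the rank: 2.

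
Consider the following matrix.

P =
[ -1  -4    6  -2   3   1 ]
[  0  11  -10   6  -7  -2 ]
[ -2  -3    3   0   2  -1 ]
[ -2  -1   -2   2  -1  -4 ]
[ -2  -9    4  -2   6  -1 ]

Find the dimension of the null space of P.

2

Row reduce to echelon form.
R3 ← R3 − (2)·R1: [0, 5, -9, 4, -4, -3]
R4 ← R4 − (2)·R1: [0, 7, -14, 6, -7, -6]
R5 ← R5 − (2)·R1: [0, -1, -8, 2, 0, -3]
R3 ← R3 − (5/11)·R2: [0, 0, -49/11, 14/11, -9/11, -23/11]
R4 ← R4 − (7/11)·R2: [0, 0, -84/11, 24/11, -28/11, -52/11]
R5 ← R5 + (1/11)·R2: [0, 0, -98/11, 28/11, -7/11, -35/11]
R4 ← R4 − (12/7)·R3: [0, 0, 0, 0, -8/7, -8/7]
R5 ← R5 − (2)·R3: [0, 0, 0, 0, 1, 1]
R5 ← R5 + (7/8)·R4: [0, 0, 0, 0, 0, 0]
4 nonzero rows, so rank(P) = 4.
P has 6 columns; by rank–nullity, nullity = 6 − 4 = 2.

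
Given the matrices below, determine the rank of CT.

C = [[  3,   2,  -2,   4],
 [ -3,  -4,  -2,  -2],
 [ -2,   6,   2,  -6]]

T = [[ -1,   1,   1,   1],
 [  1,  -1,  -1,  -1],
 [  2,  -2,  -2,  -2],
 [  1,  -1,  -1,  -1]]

First compute CT:
[[ -1,   1,   1,   1],
 [ -7,   7,   7,   7],
 [  6,  -6,  -6,  -6]]
Now row reduce the product.
R2 ← R2 − (7)·R1: [0, 0, 0, 0]
R3 ← R3 + (6)·R1: [0, 0, 0, 0]
1 nonzero row, so rank(CT) = 1.

1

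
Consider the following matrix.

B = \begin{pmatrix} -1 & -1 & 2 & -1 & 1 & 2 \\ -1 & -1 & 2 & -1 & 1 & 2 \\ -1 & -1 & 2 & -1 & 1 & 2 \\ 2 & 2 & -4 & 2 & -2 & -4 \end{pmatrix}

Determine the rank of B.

Row reduce to echelon form.
R2 ← R2 − R1: [0, 0, 0, 0, 0, 0]
R3 ← R3 − R1: [0, 0, 0, 0, 0, 0]
R4 ← R4 + (2)·R1: [0, 0, 0, 0, 0, 0]
Echelon form has 1 nonzero row, so rank(B) = 1.

1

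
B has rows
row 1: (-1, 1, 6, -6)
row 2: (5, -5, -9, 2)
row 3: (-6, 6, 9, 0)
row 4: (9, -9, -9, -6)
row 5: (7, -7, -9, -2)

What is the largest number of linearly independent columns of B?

2

Row reduce to echelon form.
R2 ← R2 + (5)·R1: [0, 0, 21, -28]
R3 ← R3 − (6)·R1: [0, 0, -27, 36]
R4 ← R4 + (9)·R1: [0, 0, 45, -60]
R5 ← R5 + (7)·R1: [0, 0, 33, -44]
R3 ← R3 + (9/7)·R2: [0, 0, 0, 0]
R4 ← R4 − (15/7)·R2: [0, 0, 0, 0]
R5 ← R5 − (11/7)·R2: [0, 0, 0, 0]
Echelon form has 2 nonzero rows, so rank(B) = 2.
The rank gives the maximum number of linearly independent columns: 2.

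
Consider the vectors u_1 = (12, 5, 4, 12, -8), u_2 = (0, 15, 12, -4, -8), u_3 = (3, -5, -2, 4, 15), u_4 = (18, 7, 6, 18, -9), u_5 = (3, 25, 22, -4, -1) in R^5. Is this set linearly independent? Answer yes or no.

Form the matrix with these vectors as rows and row reduce.
R3 ← R3 − (1/4)·R1: [0, -25/4, -3, 1, 17]
R4 ← R4 − (3/2)·R1: [0, -1/2, 0, 0, 3]
R5 ← R5 − (1/4)·R1: [0, 95/4, 21, -7, 1]
R3 ← R3 + (5/12)·R2: [0, 0, 2, -2/3, 41/3]
R4 ← R4 + (1/30)·R2: [0, 0, 2/5, -2/15, 41/15]
R5 ← R5 − (19/12)·R2: [0, 0, 2, -2/3, 41/3]
R4 ← R4 − (1/5)·R3: [0, 0, 0, 0, 0]
R5 ← R5 − R3: [0, 0, 0, 0, 0]
3 nonzero rows, so the 5 vectors span a space of dimension 3.
Since 3 < 5, the vectors are linearly dependent.

no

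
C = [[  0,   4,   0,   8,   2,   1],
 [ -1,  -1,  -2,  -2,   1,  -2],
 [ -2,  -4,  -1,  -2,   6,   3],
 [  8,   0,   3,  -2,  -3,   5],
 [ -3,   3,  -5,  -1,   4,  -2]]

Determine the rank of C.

5

Row reduce to echelon form.
Swap R1 ↔ R2
R3 ← R3 − (2)·R1: [0, -2, 3, 2, 4, 7]
R4 ← R4 + (8)·R1: [0, -8, -13, -18, 5, -11]
R5 ← R5 − (3)·R1: [0, 6, 1, 5, 1, 4]
R3 ← R3 + (1/2)·R2: [0, 0, 3, 6, 5, 15/2]
R4 ← R4 + (2)·R2: [0, 0, -13, -2, 9, -9]
R5 ← R5 − (3/2)·R2: [0, 0, 1, -7, -2, 5/2]
R4 ← R4 + (13/3)·R3: [0, 0, 0, 24, 92/3, 47/2]
R5 ← R5 − (1/3)·R3: [0, 0, 0, -9, -11/3, 0]
R5 ← R5 + (3/8)·R4: [0, 0, 0, 0, 47/6, 141/16]
Echelon form has 5 nonzero rows, so rank(C) = 5.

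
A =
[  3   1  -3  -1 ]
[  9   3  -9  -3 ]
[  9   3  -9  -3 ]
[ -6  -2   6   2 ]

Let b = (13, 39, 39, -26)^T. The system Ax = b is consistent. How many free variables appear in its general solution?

Row reduce the augmented matrix [A | b].
R2 ← R2 − (3)·R1: [0, 0, 0, 0, 0]
R3 ← R3 − (3)·R1: [0, 0, 0, 0, 0]
R4 ← R4 + (2)·R1: [0, 0, 0, 0, 0]
The echelon form has 1 nonzero rows, and every pivot lies in the first 4 columns, so rank(A) = rank([A|b]) = 1.
The system is consistent.
Free variables = (unknowns) − (rank) = 4 − 1 = 3.

3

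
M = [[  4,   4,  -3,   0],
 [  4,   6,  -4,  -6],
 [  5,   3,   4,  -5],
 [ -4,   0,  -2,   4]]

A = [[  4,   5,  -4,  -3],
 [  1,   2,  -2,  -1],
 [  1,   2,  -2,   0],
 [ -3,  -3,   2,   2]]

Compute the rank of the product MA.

First compute MA:
[[ 17,  22, -18, -16],
 [ 36,  42, -32, -30],
 [ 42,  54, -44, -28],
 [-30, -36,  28,  20]]
Now row reduce the product.
R2 ← R2 − (36/17)·R1: [0, -78/17, 104/17, 66/17]
R3 ← R3 − (42/17)·R1: [0, -6/17, 8/17, 196/17]
R4 ← R4 + (30/17)·R1: [0, 48/17, -64/17, -140/17]
R3 ← R3 − (1/13)·R2: [0, 0, 0, 146/13]
R4 ← R4 + (8/13)·R2: [0, 0, 0, -76/13]
R4 ← R4 + (38/73)·R3: [0, 0, 0, 0]
3 nonzero rows, so rank(MA) = 3.

3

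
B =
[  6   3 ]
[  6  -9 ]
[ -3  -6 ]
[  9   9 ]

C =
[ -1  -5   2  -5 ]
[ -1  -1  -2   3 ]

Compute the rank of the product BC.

2

First compute BC:
[[ -9, -33,   6, -21],
 [  3, -21,  30, -57],
 [  9,  21,   6,  -3],
 [-18, -54,   0, -18]]
Now row reduce the product.
R2 ← R2 + (1/3)·R1: [0, -32, 32, -64]
R3 ← R3 + R1: [0, -12, 12, -24]
R4 ← R4 − (2)·R1: [0, 12, -12, 24]
R3 ← R3 − (3/8)·R2: [0, 0, 0, 0]
R4 ← R4 + (3/8)·R2: [0, 0, 0, 0]
2 nonzero rows, so rank(BC) = 2.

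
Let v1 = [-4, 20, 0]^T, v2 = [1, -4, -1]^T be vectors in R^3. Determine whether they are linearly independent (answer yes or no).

yes

Form the matrix with these vectors as rows and row reduce.
R2 ← R2 + (1/4)·R1: [0, 1, -1]
2 nonzero rows, so the 2 vectors span a space of dimension 2.
Since 2 = 2, the vectors are linearly independent.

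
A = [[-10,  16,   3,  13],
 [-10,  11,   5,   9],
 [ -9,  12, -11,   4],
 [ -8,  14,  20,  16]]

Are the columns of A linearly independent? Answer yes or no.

yes

Row reduce A to echelon form.
R2 ← R2 − R1: [0, -5, 2, -4]
R3 ← R3 − (9/10)·R1: [0, -12/5, -137/10, -77/10]
R4 ← R4 − (4/5)·R1: [0, 6/5, 88/5, 28/5]
R3 ← R3 − (12/25)·R2: [0, 0, -733/50, -289/50]
R4 ← R4 + (6/25)·R2: [0, 0, 452/25, 116/25]
R4 ← R4 + (904/733)·R3: [0, 0, 0, -1824/733]
4 pivots among 4 columns.
Every column is a pivot column, so the columns are linearly independent.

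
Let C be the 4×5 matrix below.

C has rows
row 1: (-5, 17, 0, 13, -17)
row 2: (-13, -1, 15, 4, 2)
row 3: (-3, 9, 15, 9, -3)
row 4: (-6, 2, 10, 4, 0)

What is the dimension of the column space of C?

Row reduce to echelon form.
R2 ← R2 − (13/5)·R1: [0, -226/5, 15, -149/5, 231/5]
R3 ← R3 − (3/5)·R1: [0, -6/5, 15, 6/5, 36/5]
R4 ← R4 − (6/5)·R1: [0, -92/5, 10, -58/5, 102/5]
R3 ← R3 − (3/113)·R2: [0, 0, 1650/113, 225/113, 675/113]
R4 ← R4 − (46/113)·R2: [0, 0, 440/113, 60/113, 180/113]
R4 ← R4 − (4/15)·R3: [0, 0, 0, 0, 0]
Echelon form has 3 nonzero rows, so rank(C) = 3.
The column space has dimension equal to the rank: 3.

3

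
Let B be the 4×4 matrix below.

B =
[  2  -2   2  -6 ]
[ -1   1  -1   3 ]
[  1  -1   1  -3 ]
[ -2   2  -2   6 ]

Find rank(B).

Row reduce to echelon form.
R2 ← R2 + (1/2)·R1: [0, 0, 0, 0]
R3 ← R3 − (1/2)·R1: [0, 0, 0, 0]
R4 ← R4 + R1: [0, 0, 0, 0]
Echelon form has 1 nonzero row, so rank(B) = 1.

1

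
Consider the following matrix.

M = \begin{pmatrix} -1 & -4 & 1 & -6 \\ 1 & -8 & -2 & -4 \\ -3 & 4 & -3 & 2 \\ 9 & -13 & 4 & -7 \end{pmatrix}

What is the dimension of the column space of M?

Row reduce to echelon form.
R2 ← R2 + R1: [0, -12, -1, -10]
R3 ← R3 − (3)·R1: [0, 16, -6, 20]
R4 ← R4 + (9)·R1: [0, -49, 13, -61]
R3 ← R3 + (4/3)·R2: [0, 0, -22/3, 20/3]
R4 ← R4 − (49/12)·R2: [0, 0, 205/12, -121/6]
R4 ← R4 + (205/88)·R3: [0, 0, 0, -51/11]
Echelon form has 4 nonzero rows, so rank(M) = 4.
The column space has dimension equal to the rank: 4.

4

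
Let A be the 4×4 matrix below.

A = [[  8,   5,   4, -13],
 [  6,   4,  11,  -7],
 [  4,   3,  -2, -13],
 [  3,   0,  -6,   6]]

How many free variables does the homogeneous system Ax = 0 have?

Row reduce to echelon form.
R2 ← R2 − (3/4)·R1: [0, 1/4, 8, 11/4]
R3 ← R3 − (1/2)·R1: [0, 1/2, -4, -13/2]
R4 ← R4 − (3/8)·R1: [0, -15/8, -15/2, 87/8]
R3 ← R3 − (2)·R2: [0, 0, -20, -12]
R4 ← R4 + (15/2)·R2: [0, 0, 105/2, 63/2]
R4 ← R4 + (21/8)·R3: [0, 0, 0, 0]
3 nonzero rows, so rank(A) = 3.
A has 4 columns; by rank–nullity, nullity = 4 − 3 = 1.

1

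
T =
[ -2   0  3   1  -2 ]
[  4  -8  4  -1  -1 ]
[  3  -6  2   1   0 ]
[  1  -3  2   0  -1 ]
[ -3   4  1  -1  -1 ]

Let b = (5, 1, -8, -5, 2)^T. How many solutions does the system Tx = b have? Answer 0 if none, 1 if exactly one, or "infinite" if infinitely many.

Row reduce the augmented matrix [T | b].
R2 ← R2 + (2)·R1: [0, -8, 10, 1, -5, 11]
R3 ← R3 + (3/2)·R1: [0, -6, 13/2, 5/2, -3, -1/2]
R4 ← R4 + (1/2)·R1: [0, -3, 7/2, 1/2, -2, -5/2]
R5 ← R5 − (3/2)·R1: [0, 4, -7/2, -5/2, 2, -11/2]
R3 ← R3 − (3/4)·R2: [0, 0, -1, 7/4, 3/4, -35/4]
R4 ← R4 − (3/8)·R2: [0, 0, -1/4, 1/8, -1/8, -53/8]
R5 ← R5 + (1/2)·R2: [0, 0, 3/2, -2, -1/2, 0]
R4 ← R4 − (1/4)·R3: [0, 0, 0, -5/16, -5/16, -71/16]
R5 ← R5 + (3/2)·R3: [0, 0, 0, 5/8, 5/8, -105/8]
R5 ← R5 + (2)·R4: [0, 0, 0, 0, 0, -22]
The echelon form has 5 nonzero rows; the last pivot sits in the augmented column, so rank(T) = 4 but rank([T|b]) = 5.
Since the ranks differ, the system is inconsistent.
It has no solutions.

0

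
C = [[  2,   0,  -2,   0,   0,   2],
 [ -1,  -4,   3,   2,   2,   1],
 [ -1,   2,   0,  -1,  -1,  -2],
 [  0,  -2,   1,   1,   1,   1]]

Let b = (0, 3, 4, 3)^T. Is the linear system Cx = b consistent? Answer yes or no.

no

Row reduce the augmented matrix [C | b].
R2 ← R2 + (1/2)·R1: [0, -4, 2, 2, 2, 2, 3]
R3 ← R3 + (1/2)·R1: [0, 2, -1, -1, -1, -1, 4]
R3 ← R3 + (1/2)·R2: [0, 0, 0, 0, 0, 0, 11/2]
R4 ← R4 − (1/2)·R2: [0, 0, 0, 0, 0, 0, 3/2]
R4 ← R4 − (3/11)·R3: [0, 0, 0, 0, 0, 0, 0]
The echelon form has 3 nonzero rows; the last pivot sits in the augmented column, so rank(C) = 2 but rank([C|b]) = 3.
Since the ranks differ, the system is inconsistent.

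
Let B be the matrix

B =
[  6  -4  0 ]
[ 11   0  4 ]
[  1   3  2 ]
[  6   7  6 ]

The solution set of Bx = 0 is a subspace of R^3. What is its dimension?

Row reduce to echelon form.
R2 ← R2 − (11/6)·R1: [0, 22/3, 4]
R3 ← R3 − (1/6)·R1: [0, 11/3, 2]
R4 ← R4 − R1: [0, 11, 6]
R3 ← R3 − (1/2)·R2: [0, 0, 0]
R4 ← R4 − (3/2)·R2: [0, 0, 0]
2 nonzero rows, so rank(B) = 2.
B has 3 columns; by rank–nullity, nullity = 3 − 2 = 1.

1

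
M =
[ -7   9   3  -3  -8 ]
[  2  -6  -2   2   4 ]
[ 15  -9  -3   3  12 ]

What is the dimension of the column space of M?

Row reduce to echelon form.
R2 ← R2 + (2/7)·R1: [0, -24/7, -8/7, 8/7, 12/7]
R3 ← R3 + (15/7)·R1: [0, 72/7, 24/7, -24/7, -36/7]
R3 ← R3 + (3)·R2: [0, 0, 0, 0, 0]
Echelon form has 2 nonzero rows, so rank(M) = 2.
The column space has dimension equal to the rank: 2.

2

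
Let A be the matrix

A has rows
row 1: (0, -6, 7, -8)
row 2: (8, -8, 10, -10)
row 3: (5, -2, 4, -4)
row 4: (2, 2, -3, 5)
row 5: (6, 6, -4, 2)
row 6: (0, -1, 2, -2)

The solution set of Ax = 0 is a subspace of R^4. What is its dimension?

Row reduce to echelon form.
Swap R1 ↔ R2
R3 ← R3 − (5/8)·R1: [0, 3, -9/4, 9/4]
R4 ← R4 − (1/4)·R1: [0, 4, -11/2, 15/2]
R5 ← R5 − (3/4)·R1: [0, 12, -23/2, 19/2]
R3 ← R3 + (1/2)·R2: [0, 0, 5/4, -7/4]
R4 ← R4 + (2/3)·R2: [0, 0, -5/6, 13/6]
R5 ← R5 + (2)·R2: [0, 0, 5/2, -13/2]
R6 ← R6 − (1/6)·R2: [0, 0, 5/6, -2/3]
R4 ← R4 + (2/3)·R3: [0, 0, 0, 1]
R5 ← R5 − (2)·R3: [0, 0, 0, -3]
R6 ← R6 − (2/3)·R3: [0, 0, 0, 1/2]
R5 ← R5 + (3)·R4: [0, 0, 0, 0]
R6 ← R6 − (1/2)·R4: [0, 0, 0, 0]
4 nonzero rows, so rank(A) = 4.
A has 4 columns; by rank–nullity, nullity = 4 − 4 = 0.

0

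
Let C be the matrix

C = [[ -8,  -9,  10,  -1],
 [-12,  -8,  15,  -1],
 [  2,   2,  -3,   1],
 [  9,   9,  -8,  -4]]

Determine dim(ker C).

Row reduce to echelon form.
R2 ← R2 − (3/2)·R1: [0, 11/2, 0, 1/2]
R3 ← R3 + (1/4)·R1: [0, -1/4, -1/2, 3/4]
R4 ← R4 + (9/8)·R1: [0, -9/8, 13/4, -41/8]
R3 ← R3 + (1/22)·R2: [0, 0, -1/2, 17/22]
R4 ← R4 + (9/44)·R2: [0, 0, 13/4, -221/44]
R4 ← R4 + (13/2)·R3: [0, 0, 0, 0]
3 nonzero rows, so rank(C) = 3.
C has 4 columns; by rank–nullity, nullity = 4 − 3 = 1.

1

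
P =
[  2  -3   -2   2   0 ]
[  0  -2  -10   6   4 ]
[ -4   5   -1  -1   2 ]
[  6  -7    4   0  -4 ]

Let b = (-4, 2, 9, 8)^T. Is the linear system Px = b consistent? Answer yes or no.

no

Row reduce the augmented matrix [P | b].
R3 ← R3 + (2)·R1: [0, -1, -5, 3, 2, 1]
R4 ← R4 − (3)·R1: [0, 2, 10, -6, -4, 20]
R3 ← R3 − (1/2)·R2: [0, 0, 0, 0, 0, 0]
R4 ← R4 + R2: [0, 0, 0, 0, 0, 22]
Swap R3 ↔ R4
The echelon form has 3 nonzero rows; the last pivot sits in the augmented column, so rank(P) = 2 but rank([P|b]) = 3.
Since the ranks differ, the system is inconsistent.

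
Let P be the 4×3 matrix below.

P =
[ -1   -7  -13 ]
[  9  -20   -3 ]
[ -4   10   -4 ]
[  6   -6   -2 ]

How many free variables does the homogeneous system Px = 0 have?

Row reduce to echelon form.
R2 ← R2 + (9)·R1: [0, -83, -120]
R3 ← R3 − (4)·R1: [0, 38, 48]
R4 ← R4 + (6)·R1: [0, -48, -80]
R3 ← R3 + (38/83)·R2: [0, 0, -576/83]
R4 ← R4 − (48/83)·R2: [0, 0, -880/83]
R4 ← R4 − (55/36)·R3: [0, 0, 0]
3 nonzero rows, so rank(P) = 3.
P has 3 columns; by rank–nullity, nullity = 3 − 3 = 0.

0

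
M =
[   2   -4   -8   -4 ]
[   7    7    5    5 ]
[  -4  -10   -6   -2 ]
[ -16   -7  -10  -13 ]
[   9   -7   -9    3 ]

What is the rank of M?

Row reduce to echelon form.
R2 ← R2 − (7/2)·R1: [0, 21, 33, 19]
R3 ← R3 + (2)·R1: [0, -18, -22, -10]
R4 ← R4 + (8)·R1: [0, -39, -74, -45]
R5 ← R5 − (9/2)·R1: [0, 11, 27, 21]
R3 ← R3 + (6/7)·R2: [0, 0, 44/7, 44/7]
R4 ← R4 + (13/7)·R2: [0, 0, -89/7, -68/7]
R5 ← R5 − (11/21)·R2: [0, 0, 68/7, 232/21]
R4 ← R4 + (89/44)·R3: [0, 0, 0, 3]
R5 ← R5 − (17/11)·R3: [0, 0, 0, 4/3]
R5 ← R5 − (4/9)·R4: [0, 0, 0, 0]
Echelon form has 4 nonzero rows, so rank(M) = 4.

4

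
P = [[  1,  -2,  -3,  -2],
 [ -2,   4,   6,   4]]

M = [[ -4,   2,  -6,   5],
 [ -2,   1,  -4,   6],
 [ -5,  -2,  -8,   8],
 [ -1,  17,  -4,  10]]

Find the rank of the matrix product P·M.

First compute PM:
[[ 17, -28,  34, -51],
 [-34,  56, -68, 102]]
Now row reduce the product.
R2 ← R2 + (2)·R1: [0, 0, 0, 0]
1 nonzero row, so rank(PM) = 1.

1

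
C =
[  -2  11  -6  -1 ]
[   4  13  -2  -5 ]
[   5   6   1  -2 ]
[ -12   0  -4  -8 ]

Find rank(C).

Row reduce to echelon form.
R2 ← R2 + (2)·R1: [0, 35, -14, -7]
R3 ← R3 + (5/2)·R1: [0, 67/2, -14, -9/2]
R4 ← R4 − (6)·R1: [0, -66, 32, -2]
R3 ← R3 − (67/70)·R2: [0, 0, -3/5, 11/5]
R4 ← R4 + (66/35)·R2: [0, 0, 28/5, -76/5]
R4 ← R4 + (28/3)·R3: [0, 0, 0, 16/3]
Echelon form has 4 nonzero rows, so rank(C) = 4.

4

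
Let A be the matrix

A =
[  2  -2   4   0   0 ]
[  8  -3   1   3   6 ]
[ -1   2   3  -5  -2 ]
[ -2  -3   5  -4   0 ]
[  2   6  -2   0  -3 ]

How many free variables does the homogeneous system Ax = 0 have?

Row reduce to echelon form.
R2 ← R2 − (4)·R1: [0, 5, -15, 3, 6]
R3 ← R3 + (1/2)·R1: [0, 1, 5, -5, -2]
R4 ← R4 + R1: [0, -5, 9, -4, 0]
R5 ← R5 − R1: [0, 8, -6, 0, -3]
R3 ← R3 − (1/5)·R2: [0, 0, 8, -28/5, -16/5]
R4 ← R4 + R2: [0, 0, -6, -1, 6]
R5 ← R5 − (8/5)·R2: [0, 0, 18, -24/5, -63/5]
R4 ← R4 + (3/4)·R3: [0, 0, 0, -26/5, 18/5]
R5 ← R5 − (9/4)·R3: [0, 0, 0, 39/5, -27/5]
R5 ← R5 + (3/2)·R4: [0, 0, 0, 0, 0]
4 nonzero rows, so rank(A) = 4.
A has 5 columns; by rank–nullity, nullity = 5 − 4 = 1.

1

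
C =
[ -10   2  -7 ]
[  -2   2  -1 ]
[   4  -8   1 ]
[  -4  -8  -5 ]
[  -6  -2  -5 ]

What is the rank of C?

2

Row reduce to echelon form.
R2 ← R2 − (1/5)·R1: [0, 8/5, 2/5]
R3 ← R3 + (2/5)·R1: [0, -36/5, -9/5]
R4 ← R4 − (2/5)·R1: [0, -44/5, -11/5]
R5 ← R5 − (3/5)·R1: [0, -16/5, -4/5]
R3 ← R3 + (9/2)·R2: [0, 0, 0]
R4 ← R4 + (11/2)·R2: [0, 0, 0]
R5 ← R5 + (2)·R2: [0, 0, 0]
Echelon form has 2 nonzero rows, so rank(C) = 2.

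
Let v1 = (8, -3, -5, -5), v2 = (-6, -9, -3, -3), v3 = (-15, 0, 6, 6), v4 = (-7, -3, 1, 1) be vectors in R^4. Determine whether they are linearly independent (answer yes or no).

Form the matrix with these vectors as rows and row reduce.
R2 ← R2 + (3/4)·R1: [0, -45/4, -27/4, -27/4]
R3 ← R3 + (15/8)·R1: [0, -45/8, -27/8, -27/8]
R4 ← R4 + (7/8)·R1: [0, -45/8, -27/8, -27/8]
R3 ← R3 − (1/2)·R2: [0, 0, 0, 0]
R4 ← R4 − (1/2)·R2: [0, 0, 0, 0]
2 nonzero rows, so the 4 vectors span a space of dimension 2.
Since 2 < 4, the vectors are linearly dependent.

no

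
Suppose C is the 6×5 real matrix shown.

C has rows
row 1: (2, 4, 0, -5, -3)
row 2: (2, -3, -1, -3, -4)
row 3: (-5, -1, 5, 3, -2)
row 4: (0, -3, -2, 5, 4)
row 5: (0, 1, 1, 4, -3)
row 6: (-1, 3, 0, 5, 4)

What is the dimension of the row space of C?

4

Row reduce to echelon form.
R2 ← R2 − R1: [0, -7, -1, 2, -1]
R3 ← R3 + (5/2)·R1: [0, 9, 5, -19/2, -19/2]
R6 ← R6 + (1/2)·R1: [0, 5, 0, 5/2, 5/2]
R3 ← R3 + (9/7)·R2: [0, 0, 26/7, -97/14, -151/14]
R4 ← R4 − (3/7)·R2: [0, 0, -11/7, 29/7, 31/7]
R5 ← R5 + (1/7)·R2: [0, 0, 6/7, 30/7, -22/7]
R6 ← R6 + (5/7)·R2: [0, 0, -5/7, 55/14, 25/14]
R4 ← R4 + (11/26)·R3: [0, 0, 0, 63/52, -7/52]
R5 ← R5 − (3/13)·R3: [0, 0, 0, 153/26, -17/26]
R6 ← R6 + (5/26)·R3: [0, 0, 0, 135/52, -15/52]
R5 ← R5 − (34/7)·R4: [0, 0, 0, 0, 0]
R6 ← R6 − (15/7)·R4: [0, 0, 0, 0, 0]
Echelon form has 4 nonzero rows, so rank(C) = 4.
The row space has dimension equal to the rank: 4.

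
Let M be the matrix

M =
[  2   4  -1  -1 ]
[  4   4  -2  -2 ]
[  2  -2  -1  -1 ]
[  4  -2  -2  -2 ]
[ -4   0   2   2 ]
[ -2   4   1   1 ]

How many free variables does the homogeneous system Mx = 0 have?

Row reduce to echelon form.
R2 ← R2 − (2)·R1: [0, -4, 0, 0]
R3 ← R3 − R1: [0, -6, 0, 0]
R4 ← R4 − (2)·R1: [0, -10, 0, 0]
R5 ← R5 + (2)·R1: [0, 8, 0, 0]
R6 ← R6 + R1: [0, 8, 0, 0]
R3 ← R3 − (3/2)·R2: [0, 0, 0, 0]
R4 ← R4 − (5/2)·R2: [0, 0, 0, 0]
R5 ← R5 + (2)·R2: [0, 0, 0, 0]
R6 ← R6 + (2)·R2: [0, 0, 0, 0]
2 nonzero rows, so rank(M) = 2.
M has 4 columns; by rank–nullity, nullity = 4 − 2 = 2.

2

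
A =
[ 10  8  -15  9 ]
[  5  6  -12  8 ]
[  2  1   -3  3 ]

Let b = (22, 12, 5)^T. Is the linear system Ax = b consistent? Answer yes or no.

yes

Row reduce the augmented matrix [A | b].
R2 ← R2 − (1/2)·R1: [0, 2, -9/2, 7/2, 1]
R3 ← R3 − (1/5)·R1: [0, -3/5, 0, 6/5, 3/5]
R3 ← R3 + (3/10)·R2: [0, 0, -27/20, 9/4, 9/10]
The echelon form has 3 nonzero rows, and every pivot lies in the first 4 columns, so rank(A) = rank([A|b]) = 3.
The system is consistent.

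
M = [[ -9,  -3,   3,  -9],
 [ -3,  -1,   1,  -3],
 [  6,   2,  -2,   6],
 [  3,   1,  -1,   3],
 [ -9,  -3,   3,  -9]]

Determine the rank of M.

Row reduce to echelon form.
R2 ← R2 − (1/3)·R1: [0, 0, 0, 0]
R3 ← R3 + (2/3)·R1: [0, 0, 0, 0]
R4 ← R4 + (1/3)·R1: [0, 0, 0, 0]
R5 ← R5 − R1: [0, 0, 0, 0]
Echelon form has 1 nonzero row, so rank(M) = 1.

1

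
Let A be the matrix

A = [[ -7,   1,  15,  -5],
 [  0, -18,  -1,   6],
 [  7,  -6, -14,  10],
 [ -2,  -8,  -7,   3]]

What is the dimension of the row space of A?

4

Row reduce to echelon form.
R3 ← R3 + R1: [0, -5, 1, 5]
R4 ← R4 − (2/7)·R1: [0, -58/7, -79/7, 31/7]
R3 ← R3 − (5/18)·R2: [0, 0, 23/18, 10/3]
R4 ← R4 − (29/63)·R2: [0, 0, -682/63, 5/3]
R4 ← R4 + (1364/161)·R3: [0, 0, 0, 4815/161]
Echelon form has 4 nonzero rows, so rank(A) = 4.
The row space has dimension equal to the rank: 4.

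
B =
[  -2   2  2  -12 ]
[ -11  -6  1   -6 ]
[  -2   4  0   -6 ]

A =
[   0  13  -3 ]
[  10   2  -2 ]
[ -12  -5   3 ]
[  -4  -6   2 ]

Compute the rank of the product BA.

First compute BA:
[[ 44,  40, -16],
 [-48, -124,  36],
 [ 64,  18, -14]]
Now row reduce the product.
R2 ← R2 + (12/11)·R1: [0, -884/11, 204/11]
R3 ← R3 − (16/11)·R1: [0, -442/11, 102/11]
R3 ← R3 − (1/2)·R2: [0, 0, 0]
2 nonzero rows, so rank(BA) = 2.

2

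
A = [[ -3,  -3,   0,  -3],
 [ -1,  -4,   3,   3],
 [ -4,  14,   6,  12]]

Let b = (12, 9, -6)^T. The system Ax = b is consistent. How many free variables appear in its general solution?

1

Row reduce the augmented matrix [A | b].
R2 ← R2 − (1/3)·R1: [0, -3, 3, 4, 5]
R3 ← R3 − (4/3)·R1: [0, 18, 6, 16, -22]
R3 ← R3 + (6)·R2: [0, 0, 24, 40, 8]
The echelon form has 3 nonzero rows, and every pivot lies in the first 4 columns, so rank(A) = rank([A|b]) = 3.
The system is consistent.
Free variables = (unknowns) − (rank) = 4 − 3 = 1.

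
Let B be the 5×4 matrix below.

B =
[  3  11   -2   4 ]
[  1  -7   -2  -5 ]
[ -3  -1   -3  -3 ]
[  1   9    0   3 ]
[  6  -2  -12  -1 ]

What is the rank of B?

4

Row reduce to echelon form.
R2 ← R2 − (1/3)·R1: [0, -32/3, -4/3, -19/3]
R3 ← R3 + R1: [0, 10, -5, 1]
R4 ← R4 − (1/3)·R1: [0, 16/3, 2/3, 5/3]
R5 ← R5 − (2)·R1: [0, -24, -8, -9]
R3 ← R3 + (15/16)·R2: [0, 0, -25/4, -79/16]
R4 ← R4 + (1/2)·R2: [0, 0, 0, -3/2]
R5 ← R5 − (9/4)·R2: [0, 0, -5, 21/4]
R5 ← R5 − (4/5)·R3: [0, 0, 0, 46/5]
R5 ← R5 + (92/15)·R4: [0, 0, 0, 0]
Echelon form has 4 nonzero rows, so rank(B) = 4.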